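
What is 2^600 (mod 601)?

2^1 ≡ 2 (mod 601)
2^2 ≡ 2^2 = 4 ≡ 4 (mod 601)
2^4 ≡ 4^2 = 16 ≡ 16 (mod 601)
2^8 ≡ 16^2 = 256 ≡ 256 (mod 601)
2^16 ≡ 256^2 = 65536 ≡ 27 (mod 601)
2^32 ≡ 27^2 = 729 ≡ 128 (mod 601)
2^64 ≡ 128^2 = 16384 ≡ 157 (mod 601)
2^128 ≡ 157^2 = 24649 ≡ 8 (mod 601)
2^256 ≡ 8^2 = 64 ≡ 64 (mod 601)
2^512 ≡ 64^2 = 4096 ≡ 490 (mod 601)
600 = 512 + 64 + 16 + 8 in binary powers of 2.
So 2^600 ≡ 490 · 157 · 27 · 256 ≡ 1 (mod 601).
Since the result is 1, base 2 gives no evidence that 601 is composite.

1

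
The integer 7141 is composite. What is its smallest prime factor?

7141 is odd.
Digit sum 13, not divisible by 3.
Ends in 1: not divisible by 5.
7: 7141 = 7·1020 + 1
11: 7141 = 11·649 + 2
13: 7141 = 13·549 + 4
17: 7141 = 17·420 + 1
19: 7141 = 19·375 + 16
23: 7141 = 23·310 + 11
29: 7141 = 29·246 + 7
31: 7141 = 31·230 + 11
37: 7141 = 37·193

37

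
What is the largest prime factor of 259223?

259223 = 53 · 4891
4891 = 67 · 73
73 is prime.
So 259223 = 53 · 67 · 73; the largest prime factor is 73.

73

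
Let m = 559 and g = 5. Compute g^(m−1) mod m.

428

5^1 ≡ 5 (mod 559)
5^2 ≡ 5^2 = 25 ≡ 25 (mod 559)
5^4 ≡ 25^2 = 625 ≡ 66 (mod 559)
5^8 ≡ 66^2 = 4356 ≡ 443 (mod 559)
5^16 ≡ 443^2 = 196249 ≡ 40 (mod 559)
5^32 ≡ 40^2 = 1600 ≡ 482 (mod 559)
5^64 ≡ 482^2 = 232324 ≡ 339 (mod 559)
5^128 ≡ 339^2 = 114921 ≡ 326 (mod 559)
5^256 ≡ 326^2 = 106276 ≡ 66 (mod 559)
5^512 ≡ 66^2 = 4356 ≡ 443 (mod 559)
558 = 512 + 32 + 8 + 4 + 2 in binary powers of 2.
So 5^558 ≡ 443 · 482 · 443 · 66 · 25 ≡ 428 (mod 559).
Since 428 ≠ 1, base 5 is a Fermat witness: 559 is composite.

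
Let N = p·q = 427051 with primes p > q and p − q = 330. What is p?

Since p = q + 330, we have 427051 = q(q + 330), so q² + 330q − 427051 = 0.
Discriminant: 330² + 4·427051 = 108900 + 1708204 = 1817104; √1817104 = 1348.
q = (−330 + 1348)/2 = 509, and p = q + 330 = 839.
Check: 509 · 839 = 427051.

839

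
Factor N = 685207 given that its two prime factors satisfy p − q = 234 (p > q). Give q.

Since p = q + 234, we have 685207 = q(q + 234), so q² + 234q − 685207 = 0.
Discriminant: 234² + 4·685207 = 54756 + 2740828 = 2795584; √2795584 = 1672.
q = (−234 + 1672)/2 = 719, and p = q + 234 = 953.
Check: 719 · 953 = 685207.

719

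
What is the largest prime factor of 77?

11

77 = 7 · 11
11 is prime.
So 77 = 7 · 11; the largest prime factor is 11.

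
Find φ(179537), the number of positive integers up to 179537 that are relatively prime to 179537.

165184

Factor: 179537 = 17 · 59 · 179.
φ(179537) = (17−1) · (59−1) · (179−1) = 16 · 58 · 178 = 165184.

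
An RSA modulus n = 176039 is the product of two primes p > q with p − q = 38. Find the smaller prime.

401

Since p = q + 38, we have 176039 = q(q + 38), so q² + 38q − 176039 = 0.
Discriminant: 38² + 4·176039 = 1444 + 704156 = 705600; √705600 = 840.
q = (−38 + 840)/2 = 401, and p = q + 38 = 439.
Check: 401 · 439 = 176039.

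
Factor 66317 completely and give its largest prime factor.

66317 = 17 · 3901
3901 = 47 · 83
83 is prime.
So 66317 = 17 · 47 · 83; the largest prime factor is 83.

83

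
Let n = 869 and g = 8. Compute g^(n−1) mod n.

8^1 ≡ 8 (mod 869)
8^2 ≡ 8^2 = 64 ≡ 64 (mod 869)
8^4 ≡ 64^2 = 4096 ≡ 620 (mod 869)
8^8 ≡ 620^2 = 384400 ≡ 302 (mod 869)
8^16 ≡ 302^2 = 91204 ≡ 828 (mod 869)
8^32 ≡ 828^2 = 685584 ≡ 812 (mod 869)
8^64 ≡ 812^2 = 659344 ≡ 642 (mod 869)
8^128 ≡ 642^2 = 412164 ≡ 258 (mod 869)
8^256 ≡ 258^2 = 66564 ≡ 520 (mod 869)
8^512 ≡ 520^2 = 270400 ≡ 141 (mod 869)
868 = 512 + 256 + 64 + 32 + 4 in binary powers of 2.
So 8^868 ≡ 141 · 520 · 642 · 812 · 620 ≡ 368 (mod 869).
Since 368 ≠ 1, base 8 is a Fermat witness: 869 is composite.

368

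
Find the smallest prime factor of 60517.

60517 is odd.
Digit sum 19, not divisible by 3.
Ends in 7: not divisible by 5.
7: 60517 = 7·8645 + 2
11: 60517 = 11·5501 + 6
13: 60517 = 13·4655 + 2
17: 60517 = 17·3559 + 14
19: 60517 = 19·3185 + 2
23: 60517 = 23·2631 + 4
29: 60517 = 29·2086 + 23
31: 60517 = 31·1952 + 5
37: 60517 = 37·1635 + 22
41: 60517 = 41·1476 + 1
43: 60517 = 43·1407 + 16
47: 60517 = 47·1287 + 28
53: 60517 = 53·1141 + 44
59: 60517 = 59·1025 + 42
61: 60517 = 61·992 + 5
67: 60517 = 67·903 + 16
71: 60517 = 71·852 + 25
73: 60517 = 73·829

73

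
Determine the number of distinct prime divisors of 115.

2

115 = 5 · 23
115 = 5 · 23, which has 2 distinct prime factors.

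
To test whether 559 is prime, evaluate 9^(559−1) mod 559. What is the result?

9^1 ≡ 9 (mod 559)
9^2 ≡ 9^2 = 81 ≡ 81 (mod 559)
9^4 ≡ 81^2 = 6561 ≡ 412 (mod 559)
9^8 ≡ 412^2 = 169744 ≡ 367 (mod 559)
9^16 ≡ 367^2 = 134689 ≡ 529 (mod 559)
9^32 ≡ 529^2 = 279841 ≡ 341 (mod 559)
9^64 ≡ 341^2 = 116281 ≡ 9 (mod 559)
9^128 ≡ 9^2 = 81 ≡ 81 (mod 559)
9^256 ≡ 81^2 = 6561 ≡ 412 (mod 559)
9^512 ≡ 412^2 = 169744 ≡ 367 (mod 559)
558 = 512 + 32 + 8 + 4 + 2 in binary powers of 2.
So 9^558 ≡ 367 · 341 · 367 · 412 · 81 ≡ 274 (mod 559).
Since 274 ≠ 1, base 9 is a Fermat witness: 559 is composite.

274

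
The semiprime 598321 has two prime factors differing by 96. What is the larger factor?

823

Since p = q + 96, we have 598321 = q(q + 96), so q² + 96q − 598321 = 0.
Discriminant: 96² + 4·598321 = 9216 + 2393284 = 2402500; √2402500 = 1550.
q = (−96 + 1550)/2 = 727, and p = q + 96 = 823.
Check: 727 · 823 = 598321.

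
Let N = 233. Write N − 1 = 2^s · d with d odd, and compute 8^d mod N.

233 − 1 = 232 = 2^3 · 29, so d = 29.
8^1 ≡ 8 (mod 233)
8^2 ≡ 8^2 = 64 ≡ 64 (mod 233)
8^4 ≡ 64^2 = 4096 ≡ 135 (mod 233)
8^8 ≡ 135^2 = 18225 ≡ 51 (mod 233)
8^16 ≡ 51^2 = 2601 ≡ 38 (mod 233)
29 = 16 + 8 + 4 + 1 in binary powers of 2.
So 8^29 ≡ 38 · 51 · 135 · 8 ≡ 1 (mod 233).
Since 8^d ≡ 1 (mod 233), base 8 does not prove 233 composite.

1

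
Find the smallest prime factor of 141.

141 is odd.
Digit sum 6, divisible by 3.

3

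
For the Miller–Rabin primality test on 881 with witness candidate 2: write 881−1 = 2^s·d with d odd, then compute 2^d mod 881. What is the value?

881 − 1 = 880 = 2^4 · 55, so d = 55.
2^1 ≡ 2 (mod 881)
2^2 ≡ 2^2 = 4 ≡ 4 (mod 881)
2^4 ≡ 4^2 = 16 ≡ 16 (mod 881)
2^8 ≡ 16^2 = 256 ≡ 256 (mod 881)
2^16 ≡ 256^2 = 65536 ≡ 342 (mod 881)
2^32 ≡ 342^2 = 116964 ≡ 672 (mod 881)
55 = 32 + 16 + 4 + 2 + 1 in binary powers of 2.
So 2^55 ≡ 672 · 342 · 16 · 4 · 2 ≡ 1 (mod 881).
Since 2^d ≡ 1 (mod 881), base 2 does not prove 881 composite.

1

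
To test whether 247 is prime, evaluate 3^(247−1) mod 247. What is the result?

144

3^1 ≡ 3 (mod 247)
3^2 ≡ 3^2 = 9 ≡ 9 (mod 247)
3^4 ≡ 9^2 = 81 ≡ 81 (mod 247)
3^8 ≡ 81^2 = 6561 ≡ 139 (mod 247)
3^16 ≡ 139^2 = 19321 ≡ 55 (mod 247)
3^32 ≡ 55^2 = 3025 ≡ 61 (mod 247)
3^64 ≡ 61^2 = 3721 ≡ 16 (mod 247)
3^128 ≡ 16^2 = 256 ≡ 9 (mod 247)
246 = 128 + 64 + 32 + 16 + 4 + 2 in binary powers of 2.
So 3^246 ≡ 9 · 16 · 61 · 55 · 81 · 9 ≡ 144 (mod 247).
Since 144 ≠ 1, base 3 is a Fermat witness: 247 is composite.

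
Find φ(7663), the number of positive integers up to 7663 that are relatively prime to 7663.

Factor: 7663 = 79 · 97.
φ(7663) = (79−1) · (97−1) = 78 · 96 = 7488.

7488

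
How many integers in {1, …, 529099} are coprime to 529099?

507936

Factor: 529099 = 53 · 67 · 149.
φ(529099) = (53−1) · (67−1) · (149−1) = 52 · 66 · 148 = 507936.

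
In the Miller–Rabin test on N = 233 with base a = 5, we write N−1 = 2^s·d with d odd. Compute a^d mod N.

12

233 − 1 = 232 = 2^3 · 29, so d = 29.
5^1 ≡ 5 (mod 233)
5^2 ≡ 5^2 = 25 ≡ 25 (mod 233)
5^4 ≡ 25^2 = 625 ≡ 159 (mod 233)
5^8 ≡ 159^2 = 25281 ≡ 117 (mod 233)
5^16 ≡ 117^2 = 13689 ≡ 175 (mod 233)
29 = 16 + 8 + 4 + 1 in binary powers of 2.
So 5^29 ≡ 175 · 117 · 159 · 5 ≡ 12 (mod 233).
Squaring chain: 12 → 144 → 232; reaches −1, so base 5 does not prove 233 composite.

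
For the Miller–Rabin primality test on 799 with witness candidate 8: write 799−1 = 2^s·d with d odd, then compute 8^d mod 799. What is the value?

799 − 1 = 798 = 2^1 · 399, so d = 399.
8^1 ≡ 8 (mod 799)
8^2 ≡ 8^2 = 64 ≡ 64 (mod 799)
8^4 ≡ 64^2 = 4096 ≡ 101 (mod 799)
8^8 ≡ 101^2 = 10201 ≡ 613 (mod 799)
8^16 ≡ 613^2 = 375769 ≡ 239 (mod 799)
8^32 ≡ 239^2 = 57121 ≡ 392 (mod 799)
8^64 ≡ 392^2 = 153664 ≡ 256 (mod 799)
8^128 ≡ 256^2 = 65536 ≡ 18 (mod 799)
8^256 ≡ 18^2 = 324 ≡ 324 (mod 799)
399 = 256 + 128 + 8 + 4 + 2 + 1 in binary powers of 2.
So 8^399 ≡ 324 · 18 · 613 · 101 · 64 · 8 ≡ 49 (mod 799).
Squaring chain: 49; never reaches −1, so base 8 is a Miller–Rabin witness that 799 is composite.

49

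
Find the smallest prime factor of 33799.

73

33799 is odd.
Digit sum 31, not divisible by 3.
Ends in 9: not divisible by 5.
7: 33799 = 7·4828 + 3
11: 33799 = 11·3072 + 7
13: 33799 = 13·2599 + 12
17: 33799 = 17·1988 + 3
19: 33799 = 19·1778 + 17
23: 33799 = 23·1469 + 12
29: 33799 = 29·1165 + 14
31: 33799 = 31·1090 + 9
37: 33799 = 37·913 + 18
41: 33799 = 41·824 + 15
43: 33799 = 43·786 + 1
47: 33799 = 47·719 + 6
53: 33799 = 53·637 + 38
59: 33799 = 59·572 + 51
61: 33799 = 61·554 + 5
67: 33799 = 67·504 + 31
71: 33799 = 71·476 + 3
73: 33799 = 73·463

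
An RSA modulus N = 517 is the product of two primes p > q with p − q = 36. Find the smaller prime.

11

Since p = q + 36, we have 517 = q(q + 36), so q² + 36q − 517 = 0.
Discriminant: 36² + 4·517 = 1296 + 2068 = 3364; √3364 = 58.
q = (−36 + 58)/2 = 11, and p = q + 36 = 47.
Check: 11 · 47 = 517.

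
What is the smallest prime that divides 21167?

61

21167 is odd.
Digit sum 17, not divisible by 3.
Ends in 7: not divisible by 5.
7: 21167 = 7·3023 + 6
11: 21167 = 11·1924 + 3
13: 21167 = 13·1628 + 3
17: 21167 = 17·1245 + 2
19: 21167 = 19·1114 + 1
23: 21167 = 23·920 + 7
29: 21167 = 29·729 + 26
31: 21167 = 31·682 + 25
37: 21167 = 37·572 + 3
41: 21167 = 41·516 + 11
43: 21167 = 43·492 + 11
47: 21167 = 47·450 + 17
53: 21167 = 53·399 + 20
59: 21167 = 59·358 + 45
61: 21167 = 61·347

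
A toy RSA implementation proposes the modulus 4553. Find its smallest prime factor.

4553 is odd.
Digit sum 17, not divisible by 3.
Ends in 3: not divisible by 5.
7: 4553 = 7·650 + 3
11: 4553 = 11·413 + 10
13: 4553 = 13·350 + 3
17: 4553 = 17·267 + 14
19: 4553 = 19·239 + 12
23: 4553 = 23·197 + 22
29: 4553 = 29·157

29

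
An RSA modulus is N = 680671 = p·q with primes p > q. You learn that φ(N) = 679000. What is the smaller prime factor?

φ(n) = (p−1)(q−1) = n − (p+q) + 1, so p + q = 680671 − 679000 + 1 = 1672.
p and q are the roots of t² − 1672t + 680671 = 0.
Discriminant: 1672² − 4·680671 = 2795584 − 2722684 = 72900; √72900 = 270.
q = (1672 − 270)/2 = 701, p = (1672 + 270)/2 = 971.
Check: 701 · 971 = 680671.

701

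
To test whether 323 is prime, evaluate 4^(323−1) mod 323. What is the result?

101

4^1 ≡ 4 (mod 323)
4^2 ≡ 4^2 = 16 ≡ 16 (mod 323)
4^4 ≡ 16^2 = 256 ≡ 256 (mod 323)
4^8 ≡ 256^2 = 65536 ≡ 290 (mod 323)
4^16 ≡ 290^2 = 84100 ≡ 120 (mod 323)
4^32 ≡ 120^2 = 14400 ≡ 188 (mod 323)
4^64 ≡ 188^2 = 35344 ≡ 137 (mod 323)
4^128 ≡ 137^2 = 18769 ≡ 35 (mod 323)
4^256 ≡ 35^2 = 1225 ≡ 256 (mod 323)
322 = 256 + 64 + 2 in binary powers of 2.
So 4^322 ≡ 256 · 137 · 16 ≡ 101 (mod 323).
Since 101 ≠ 1, base 4 is a Fermat witness: 323 is composite.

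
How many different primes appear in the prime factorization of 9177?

4

9177 = 3 · 3059
3059 = 7 · 437
437 = 19 · 23
9177 = 3 · 7 · 19 · 23, which has 4 distinct prime factors.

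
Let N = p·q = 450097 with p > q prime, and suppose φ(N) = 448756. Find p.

683

φ(n) = (p−1)(q−1) = n − (p+q) + 1, so p + q = 450097 − 448756 + 1 = 1342.
p and q are the roots of t² − 1342t + 450097 = 0.
Discriminant: 1342² − 4·450097 = 1800964 − 1800388 = 576; √576 = 24.
q = (1342 − 24)/2 = 659, p = (1342 + 24)/2 = 683.
Check: 659 · 683 = 450097.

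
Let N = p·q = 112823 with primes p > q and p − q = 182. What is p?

Since p = q + 182, we have 112823 = q(q + 182), so q² + 182q − 112823 = 0.
Discriminant: 182² + 4·112823 = 33124 + 451292 = 484416; √484416 = 696.
q = (−182 + 696)/2 = 257, and p = q + 182 = 439.
Check: 257 · 439 = 112823.

439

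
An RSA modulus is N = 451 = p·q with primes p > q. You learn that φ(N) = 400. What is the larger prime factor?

φ(n) = (p−1)(q−1) = n − (p+q) + 1, so p + q = 451 − 400 + 1 = 52.
p and q are the roots of t² − 52t + 451 = 0.
Discriminant: 52² − 4·451 = 2704 − 1804 = 900; √900 = 30.
q = (52 − 30)/2 = 11, p = (52 + 30)/2 = 41.
Check: 11 · 41 = 451.

41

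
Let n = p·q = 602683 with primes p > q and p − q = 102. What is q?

727

Since p = q + 102, we have 602683 = q(q + 102), so q² + 102q − 602683 = 0.
Discriminant: 102² + 4·602683 = 10404 + 2410732 = 2421136; √2421136 = 1556.
q = (−102 + 1556)/2 = 727, and p = q + 102 = 829.
Check: 727 · 829 = 602683.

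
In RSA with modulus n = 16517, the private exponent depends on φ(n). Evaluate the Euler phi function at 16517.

16236

Factor: 16517 = 83 · 199.
φ(16517) = (83−1) · (199−1) = 82 · 198 = 16236.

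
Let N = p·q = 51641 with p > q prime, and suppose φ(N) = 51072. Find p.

457

φ(n) = (p−1)(q−1) = n − (p+q) + 1, so p + q = 51641 − 51072 + 1 = 570.
p and q are the roots of t² − 570t + 51641 = 0.
Discriminant: 570² − 4·51641 = 324900 − 206564 = 118336; √118336 = 344.
q = (570 − 344)/2 = 113, p = (570 + 344)/2 = 457.
Check: 113 · 457 = 51641.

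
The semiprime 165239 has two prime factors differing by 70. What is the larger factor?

Since p = q + 70, we have 165239 = q(q + 70), so q² + 70q − 165239 = 0.
Discriminant: 70² + 4·165239 = 4900 + 660956 = 665856; √665856 = 816.
q = (−70 + 816)/2 = 373, and p = q + 70 = 443.
Check: 373 · 443 = 165239.

443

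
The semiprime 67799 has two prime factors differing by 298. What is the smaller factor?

151

Since p = q + 298, we have 67799 = q(q + 298), so q² + 298q − 67799 = 0.
Discriminant: 298² + 4·67799 = 88804 + 271196 = 360000; √360000 = 600.
q = (−298 + 600)/2 = 151, and p = q + 298 = 449.
Check: 151 · 449 = 67799.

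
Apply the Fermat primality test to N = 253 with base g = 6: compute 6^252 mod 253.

234

6^1 ≡ 6 (mod 253)
6^2 ≡ 6^2 = 36 ≡ 36 (mod 253)
6^4 ≡ 36^2 = 1296 ≡ 31 (mod 253)
6^8 ≡ 31^2 = 961 ≡ 202 (mod 253)
6^16 ≡ 202^2 = 40804 ≡ 71 (mod 253)
6^32 ≡ 71^2 = 5041 ≡ 234 (mod 253)
6^64 ≡ 234^2 = 54756 ≡ 108 (mod 253)
6^128 ≡ 108^2 = 11664 ≡ 26 (mod 253)
252 = 128 + 64 + 32 + 16 + 8 + 4 in binary powers of 2.
So 6^252 ≡ 26 · 108 · 234 · 71 · 202 · 31 ≡ 234 (mod 253).
Since 234 ≠ 1, base 6 is a Fermat witness: 253 is composite.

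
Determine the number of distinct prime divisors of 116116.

5

116116 = 2^2 · 29029
29029 = 7 · 4147
4147 = 11 · 377
377 = 13 · 29
116116 = 2^2 · 7 · 11 · 13 · 29, which has 5 distinct prime factors.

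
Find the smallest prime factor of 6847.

41

6847 is odd.
Digit sum 25, not divisible by 3.
Ends in 7: not divisible by 5.
7: 6847 = 7·978 + 1
11: 6847 = 11·622 + 5
13: 6847 = 13·526 + 9
17: 6847 = 17·402 + 13
19: 6847 = 19·360 + 7
23: 6847 = 23·297 + 16
29: 6847 = 29·236 + 3
31: 6847 = 31·220 + 27
37: 6847 = 37·185 + 2
41: 6847 = 41·167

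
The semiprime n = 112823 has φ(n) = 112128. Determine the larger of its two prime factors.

439

φ(n) = (p−1)(q−1) = n − (p+q) + 1, so p + q = 112823 − 112128 + 1 = 696.
p and q are the roots of t² − 696t + 112823 = 0.
Discriminant: 696² − 4·112823 = 484416 − 451292 = 33124; √33124 = 182.
q = (696 − 182)/2 = 257, p = (696 + 182)/2 = 439.
Check: 257 · 439 = 112823.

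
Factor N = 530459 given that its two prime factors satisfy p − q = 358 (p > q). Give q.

Since p = q + 358, we have 530459 = q(q + 358), so q² + 358q − 530459 = 0.
Discriminant: 358² + 4·530459 = 128164 + 2121836 = 2250000; √2250000 = 1500.
q = (−358 + 1500)/2 = 571, and p = q + 358 = 929.
Check: 571 · 929 = 530459.

571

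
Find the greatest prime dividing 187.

17

187 = 11 · 17
17 is prime.
So 187 = 11 · 17; the largest prime factor is 17.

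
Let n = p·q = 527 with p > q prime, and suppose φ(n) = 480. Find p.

31

φ(n) = (p−1)(q−1) = n − (p+q) + 1, so p + q = 527 − 480 + 1 = 48.
p and q are the roots of t² − 48t + 527 = 0.
Discriminant: 48² − 4·527 = 2304 − 2108 = 196; √196 = 14.
q = (48 − 14)/2 = 17, p = (48 + 14)/2 = 31.
Check: 17 · 31 = 527.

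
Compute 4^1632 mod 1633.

1222

4^1 ≡ 4 (mod 1633)
4^2 ≡ 4^2 = 16 ≡ 16 (mod 1633)
4^4 ≡ 16^2 = 256 ≡ 256 (mod 1633)
4^8 ≡ 256^2 = 65536 ≡ 216 (mod 1633)
4^16 ≡ 216^2 = 46656 ≡ 932 (mod 1633)
4^32 ≡ 932^2 = 868624 ≡ 1501 (mod 1633)
4^64 ≡ 1501^2 = 2253001 ≡ 1094 (mod 1633)
4^128 ≡ 1094^2 = 1196836 ≡ 1480 (mod 1633)
4^256 ≡ 1480^2 = 2190400 ≡ 547 (mod 1633)
4^512 ≡ 547^2 = 299209 ≡ 370 (mod 1633)
4^1024 ≡ 370^2 = 136900 ≡ 1361 (mod 1633)
1632 = 1024 + 512 + 64 + 32 in binary powers of 2.
So 4^1632 ≡ 1361 · 370 · 1094 · 1501 ≡ 1222 (mod 1633).
Since 1222 ≠ 1, base 4 is a Fermat witness: 1633 is composite.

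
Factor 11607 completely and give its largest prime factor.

11607 = 3 · 3869
3869 = 53 · 73
73 is prime.
So 11607 = 3 · 53 · 73; the largest prime factor is 73.

73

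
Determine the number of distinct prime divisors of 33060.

5

33060 = 2^2 · 8265
8265 = 3 · 2755
2755 = 5 · 551
551 = 19 · 29
33060 = 2^2 · 3 · 5 · 19 · 29, which has 5 distinct prime factors.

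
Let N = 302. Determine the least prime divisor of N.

2

302 is even: 2 divides it.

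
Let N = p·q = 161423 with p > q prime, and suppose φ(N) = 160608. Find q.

337

φ(n) = (p−1)(q−1) = n − (p+q) + 1, so p + q = 161423 − 160608 + 1 = 816.
p and q are the roots of t² − 816t + 161423 = 0.
Discriminant: 816² − 4·161423 = 665856 − 645692 = 20164; √20164 = 142.
q = (816 − 142)/2 = 337, p = (816 + 142)/2 = 479.
Check: 337 · 479 = 161423.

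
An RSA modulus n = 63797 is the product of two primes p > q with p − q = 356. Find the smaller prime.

Since p = q + 356, we have 63797 = q(q + 356), so q² + 356q − 63797 = 0.
Discriminant: 356² + 4·63797 = 126736 + 255188 = 381924; √381924 = 618.
q = (−356 + 618)/2 = 131, and p = q + 356 = 487.
Check: 131 · 487 = 63797.

131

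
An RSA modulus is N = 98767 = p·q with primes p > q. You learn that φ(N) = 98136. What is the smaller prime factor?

283

φ(n) = (p−1)(q−1) = n − (p+q) + 1, so p + q = 98767 − 98136 + 1 = 632.
p and q are the roots of t² − 632t + 98767 = 0.
Discriminant: 632² − 4·98767 = 399424 − 395068 = 4356; √4356 = 66.
q = (632 − 66)/2 = 283, p = (632 + 66)/2 = 349.
Check: 283 · 349 = 98767.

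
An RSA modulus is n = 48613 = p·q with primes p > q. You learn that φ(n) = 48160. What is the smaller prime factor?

173

φ(n) = (p−1)(q−1) = n − (p+q) + 1, so p + q = 48613 − 48160 + 1 = 454.
p and q are the roots of t² − 454t + 48613 = 0.
Discriminant: 454² − 4·48613 = 206116 − 194452 = 11664; √11664 = 108.
q = (454 − 108)/2 = 173, p = (454 + 108)/2 = 281.
Check: 173 · 281 = 48613.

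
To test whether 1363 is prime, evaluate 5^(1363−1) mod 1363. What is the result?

5^1 ≡ 5 (mod 1363)
5^2 ≡ 5^2 = 25 ≡ 25 (mod 1363)
5^4 ≡ 25^2 = 625 ≡ 625 (mod 1363)
5^8 ≡ 625^2 = 390625 ≡ 807 (mod 1363)
5^16 ≡ 807^2 = 651249 ≡ 1098 (mod 1363)
5^32 ≡ 1098^2 = 1205604 ≡ 712 (mod 1363)
5^64 ≡ 712^2 = 506944 ≡ 1271 (mod 1363)
5^128 ≡ 1271^2 = 1615441 ≡ 286 (mod 1363)
5^256 ≡ 286^2 = 81796 ≡ 16 (mod 1363)
5^512 ≡ 16^2 = 256 ≡ 256 (mod 1363)
5^1024 ≡ 256^2 = 65536 ≡ 112 (mod 1363)
1362 = 1024 + 256 + 64 + 16 + 2 in binary powers of 2.
So 5^1362 ≡ 112 · 16 · 1271 · 1098 · 25 ≡ 306 (mod 1363).
Since 306 ≠ 1, base 5 is a Fermat witness: 1363 is composite.

306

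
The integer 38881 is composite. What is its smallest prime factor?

38881 is odd.
Digit sum 28, not divisible by 3.
Ends in 1: not divisible by 5.
7: 38881 = 7·5554 + 3
11: 38881 = 11·3534 + 7
13: 38881 = 13·2990 + 11
17: 38881 = 17·2287 + 2
19: 38881 = 19·2046 + 7
23: 38881 = 23·1690 + 11
29: 38881 = 29·1340 + 21
31: 38881 = 31·1254 + 7
37: 38881 = 37·1050 + 31
41: 38881 = 41·948 + 13
43: 38881 = 43·904 + 9
47: 38881 = 47·827 + 12
53: 38881 = 53·733 + 32
59: 38881 = 59·659

59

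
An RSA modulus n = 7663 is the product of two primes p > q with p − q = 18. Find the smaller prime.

79

Since p = q + 18, we have 7663 = q(q + 18), so q² + 18q − 7663 = 0.
Discriminant: 18² + 4·7663 = 324 + 30652 = 30976; √30976 = 176.
q = (−18 + 176)/2 = 79, and p = q + 18 = 97.
Check: 79 · 97 = 7663.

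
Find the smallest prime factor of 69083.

69083 is odd.
Digit sum 26, not divisible by 3.
Ends in 3: not divisible by 5.
7: 69083 = 7·9869

7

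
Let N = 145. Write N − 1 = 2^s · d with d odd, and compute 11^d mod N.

31

145 − 1 = 144 = 2^4 · 9, so d = 9.
11^1 ≡ 11 (mod 145)
11^2 ≡ 11^2 = 121 ≡ 121 (mod 145)
11^4 ≡ 121^2 = 14641 ≡ 141 (mod 145)
11^8 ≡ 141^2 = 19881 ≡ 16 (mod 145)
9 = 8 + 1 in binary powers of 2.
So 11^9 ≡ 16 · 11 ≡ 31 (mod 145).
Squaring chain: 31 → 91 → 16 → 111; never reaches −1, so base 11 is a Miller–Rabin witness that 145 is composite.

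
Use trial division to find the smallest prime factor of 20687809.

20687809 is odd.
Digit sum 40, not divisible by 3.
Ends in 9: not divisible by 5.
7: 20687809 = 7·2955401 + 2
11: 20687809 = 11·1880709 + 10
13: 20687809 = 13·1591369 + 12
17: 20687809 = 17·1216929 + 16
19: 20687809 = 19·1088832 + 1
23: 20687809 = 23·899469 + 22
29: 20687809 = 29·713372 + 21
31: 20687809 = 31·667348 + 21
37: 20687809 = 37·559129 + 36
41: 20687809 = 41·504580 + 29
43: 20687809 = 43·481111 + 36
47: 20687809 = 47·440166 + 7
53: 20687809 = 53·390336 + 1
59: 20687809 = 59·350640 + 49
61: 20687809 = 61·339144 + 25
67: 20687809 = 67·308773 + 18
71: 20687809 = 71·291377 + 42
73: 20687809 = 73·283394 + 47
79: 20687809 = 79·261871

79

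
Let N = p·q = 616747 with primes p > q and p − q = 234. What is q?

Since p = q + 234, we have 616747 = q(q + 234), so q² + 234q − 616747 = 0.
Discriminant: 234² + 4·616747 = 54756 + 2466988 = 2521744; √2521744 = 1588.
q = (−234 + 1588)/2 = 677, and p = q + 234 = 911.
Check: 677 · 911 = 616747.

677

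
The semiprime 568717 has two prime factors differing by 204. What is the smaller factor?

Since p = q + 204, we have 568717 = q(q + 204), so q² + 204q − 568717 = 0.
Discriminant: 204² + 4·568717 = 41616 + 2274868 = 2316484; √2316484 = 1522.
q = (−204 + 1522)/2 = 659, and p = q + 204 = 863.
Check: 659 · 863 = 568717.

659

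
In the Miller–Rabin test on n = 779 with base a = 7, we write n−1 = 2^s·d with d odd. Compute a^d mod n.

315

779 − 1 = 778 = 2^1 · 389, so d = 389.
7^1 ≡ 7 (mod 779)
7^2 ≡ 7^2 = 49 ≡ 49 (mod 779)
7^4 ≡ 49^2 = 2401 ≡ 64 (mod 779)
7^8 ≡ 64^2 = 4096 ≡ 201 (mod 779)
7^16 ≡ 201^2 = 40401 ≡ 672 (mod 779)
7^32 ≡ 672^2 = 451584 ≡ 543 (mod 779)
7^64 ≡ 543^2 = 294849 ≡ 387 (mod 779)
7^128 ≡ 387^2 = 149769 ≡ 201 (mod 779)
7^256 ≡ 201^2 = 40401 ≡ 672 (mod 779)
389 = 256 + 128 + 4 + 1 in binary powers of 2.
So 7^389 ≡ 672 · 201 · 64 · 7 ≡ 315 (mod 779).
Squaring chain: 315; never reaches −1, so base 7 is a Miller–Rabin witness that 779 is composite.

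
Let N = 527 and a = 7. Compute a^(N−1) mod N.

7^1 ≡ 7 (mod 527)
7^2 ≡ 7^2 = 49 ≡ 49 (mod 527)
7^4 ≡ 49^2 = 2401 ≡ 293 (mod 527)
7^8 ≡ 293^2 = 85849 ≡ 475 (mod 527)
7^16 ≡ 475^2 = 225625 ≡ 69 (mod 527)
7^32 ≡ 69^2 = 4761 ≡ 18 (mod 527)
7^64 ≡ 18^2 = 324 ≡ 324 (mod 527)
7^128 ≡ 324^2 = 104976 ≡ 103 (mod 527)
7^256 ≡ 103^2 = 10609 ≡ 69 (mod 527)
7^512 ≡ 69^2 = 4761 ≡ 18 (mod 527)
526 = 512 + 8 + 4 + 2 in binary powers of 2.
So 7^526 ≡ 18 · 475 · 293 · 49 ≡ 348 (mod 527).
Since 348 ≠ 1, base 7 is a Fermat witness: 527 is composite.

348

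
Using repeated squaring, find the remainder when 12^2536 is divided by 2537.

196

12^1 ≡ 12 (mod 2537)
12^2 ≡ 12^2 = 144 ≡ 144 (mod 2537)
12^4 ≡ 144^2 = 20736 ≡ 440 (mod 2537)
12^8 ≡ 440^2 = 193600 ≡ 788 (mod 2537)
12^16 ≡ 788^2 = 620944 ≡ 1916 (mod 2537)
12^32 ≡ 1916^2 = 3671056 ≡ 17 (mod 2537)
12^64 ≡ 17^2 = 289 ≡ 289 (mod 2537)
12^128 ≡ 289^2 = 83521 ≡ 2337 (mod 2537)
12^256 ≡ 2337^2 = 5461569 ≡ 1945 (mod 2537)
12^512 ≡ 1945^2 = 3783025 ≡ 358 (mod 2537)
12^1024 ≡ 358^2 = 128164 ≡ 1314 (mod 2537)
12^2048 ≡ 1314^2 = 1726596 ≡ 1436 (mod 2537)
2536 = 2048 + 256 + 128 + 64 + 32 + 8 in binary powers of 2.
So 12^2536 ≡ 1436 · 1945 · 2337 · 289 · 17 · 788 ≡ 196 (mod 2537).
Since 196 ≠ 1, base 12 is a Fermat witness: 2537 is composite.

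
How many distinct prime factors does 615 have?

615 = 3 · 205
205 = 5 · 41
615 = 3 · 5 · 41, which has 3 distinct prime factors.

3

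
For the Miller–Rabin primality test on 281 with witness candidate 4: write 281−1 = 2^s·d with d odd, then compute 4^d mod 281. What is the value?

281 − 1 = 280 = 2^3 · 35, so d = 35.
4^1 ≡ 4 (mod 281)
4^2 ≡ 4^2 = 16 ≡ 16 (mod 281)
4^4 ≡ 16^2 = 256 ≡ 256 (mod 281)
4^8 ≡ 256^2 = 65536 ≡ 63 (mod 281)
4^16 ≡ 63^2 = 3969 ≡ 35 (mod 281)
4^32 ≡ 35^2 = 1225 ≡ 101 (mod 281)
35 = 32 + 2 + 1 in binary powers of 2.
So 4^35 ≡ 101 · 16 · 4 ≡ 1 (mod 281).
Since 4^d ≡ 1 (mod 281), base 4 does not prove 281 composite.

1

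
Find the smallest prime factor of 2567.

17

2567 is odd.
Digit sum 20, not divisible by 3.
Ends in 7: not divisible by 5.
7: 2567 = 7·366 + 5
11: 2567 = 11·233 + 4
13: 2567 = 13·197 + 6
17: 2567 = 17·151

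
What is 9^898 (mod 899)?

545

9^1 ≡ 9 (mod 899)
9^2 ≡ 9^2 = 81 ≡ 81 (mod 899)
9^4 ≡ 81^2 = 6561 ≡ 268 (mod 899)
9^8 ≡ 268^2 = 71824 ≡ 803 (mod 899)
9^16 ≡ 803^2 = 644809 ≡ 226 (mod 899)
9^32 ≡ 226^2 = 51076 ≡ 732 (mod 899)
9^64 ≡ 732^2 = 535824 ≡ 20 (mod 899)
9^128 ≡ 20^2 = 400 ≡ 400 (mod 899)
9^256 ≡ 400^2 = 160000 ≡ 877 (mod 899)
9^512 ≡ 877^2 = 769129 ≡ 484 (mod 899)
898 = 512 + 256 + 128 + 2 in binary powers of 2.
So 9^898 ≡ 484 · 877 · 400 · 81 ≡ 545 (mod 899).
Since 545 ≠ 1, base 9 is a Fermat witness: 899 is composite.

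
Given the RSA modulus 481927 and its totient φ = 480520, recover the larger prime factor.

φ(n) = (p−1)(q−1) = n − (p+q) + 1, so p + q = 481927 − 480520 + 1 = 1408.
p and q are the roots of t² − 1408t + 481927 = 0.
Discriminant: 1408² − 4·481927 = 1982464 − 1927708 = 54756; √54756 = 234.
q = (1408 − 234)/2 = 587, p = (1408 + 234)/2 = 821.
Check: 587 · 821 = 481927.

821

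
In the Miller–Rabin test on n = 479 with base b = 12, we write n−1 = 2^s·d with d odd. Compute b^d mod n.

479 − 1 = 478 = 2^1 · 239, so d = 239.
12^1 ≡ 12 (mod 479)
12^2 ≡ 12^2 = 144 ≡ 144 (mod 479)
12^4 ≡ 144^2 = 20736 ≡ 139 (mod 479)
12^8 ≡ 139^2 = 19321 ≡ 161 (mod 479)
12^16 ≡ 161^2 = 25921 ≡ 55 (mod 479)
12^32 ≡ 55^2 = 3025 ≡ 151 (mod 479)
12^64 ≡ 151^2 = 22801 ≡ 288 (mod 479)
12^128 ≡ 288^2 = 82944 ≡ 77 (mod 479)
239 = 128 + 64 + 32 + 8 + 4 + 2 + 1 in binary powers of 2.
So 12^239 ≡ 77 · 288 · 151 · 161 · 139 · 144 · 12 ≡ 1 (mod 479).
Since 12^d ≡ 1 (mod 479), base 12 does not prove 479 composite.

1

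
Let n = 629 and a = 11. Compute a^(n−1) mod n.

11^1 ≡ 11 (mod 629)
11^2 ≡ 11^2 = 121 ≡ 121 (mod 629)
11^4 ≡ 121^2 = 14641 ≡ 174 (mod 629)
11^8 ≡ 174^2 = 30276 ≡ 84 (mod 629)
11^16 ≡ 84^2 = 7056 ≡ 137 (mod 629)
11^32 ≡ 137^2 = 18769 ≡ 528 (mod 629)
11^64 ≡ 528^2 = 278784 ≡ 137 (mod 629)
11^128 ≡ 137^2 = 18769 ≡ 528 (mod 629)
11^256 ≡ 528^2 = 278784 ≡ 137 (mod 629)
11^512 ≡ 137^2 = 18769 ≡ 528 (mod 629)
628 = 512 + 64 + 32 + 16 + 4 in binary powers of 2.
So 11^628 ≡ 528 · 137 · 528 · 137 · 174 ≡ 174 (mod 629).
Since 174 ≠ 1, base 11 is a Fermat witness: 629 is composite.

174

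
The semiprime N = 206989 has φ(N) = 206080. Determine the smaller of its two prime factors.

449

φ(n) = (p−1)(q−1) = n − (p+q) + 1, so p + q = 206989 − 206080 + 1 = 910.
p and q are the roots of t² − 910t + 206989 = 0.
Discriminant: 910² − 4·206989 = 828100 − 827956 = 144; √144 = 12.
q = (910 − 12)/2 = 449, p = (910 + 12)/2 = 461.
Check: 449 · 461 = 206989.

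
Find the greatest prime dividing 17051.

59

17051 = 17 · 1003
1003 = 17 · 59
59 is prime.
So 17051 = 17^2 · 59; the largest prime factor is 59.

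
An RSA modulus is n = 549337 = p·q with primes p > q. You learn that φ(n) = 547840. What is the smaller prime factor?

φ(n) = (p−1)(q−1) = n − (p+q) + 1, so p + q = 549337 − 547840 + 1 = 1498.
p and q are the roots of t² − 1498t + 549337 = 0.
Discriminant: 1498² − 4·549337 = 2244004 − 2197348 = 46656; √46656 = 216.
q = (1498 − 216)/2 = 641, p = (1498 + 216)/2 = 857.
Check: 641 · 857 = 549337.

641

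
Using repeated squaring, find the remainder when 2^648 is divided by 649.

2^1 ≡ 2 (mod 649)
2^2 ≡ 2^2 = 4 ≡ 4 (mod 649)
2^4 ≡ 4^2 = 16 ≡ 16 (mod 649)
2^8 ≡ 16^2 = 256 ≡ 256 (mod 649)
2^16 ≡ 256^2 = 65536 ≡ 636 (mod 649)
2^32 ≡ 636^2 = 404496 ≡ 169 (mod 649)
2^64 ≡ 169^2 = 28561 ≡ 5 (mod 649)
2^128 ≡ 5^2 = 25 ≡ 25 (mod 649)
2^256 ≡ 25^2 = 625 ≡ 625 (mod 649)
2^512 ≡ 625^2 = 390625 ≡ 576 (mod 649)
648 = 512 + 128 + 8 in binary powers of 2.
So 2^648 ≡ 576 · 25 · 256 ≡ 80 (mod 649).
Since 80 ≠ 1, base 2 is a Fermat witness: 649 is composite.

80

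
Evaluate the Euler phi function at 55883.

51520

Factor: 55883 = 29 · 41 · 47.
φ(55883) = (29−1) · (41−1) · (47−1) = 28 · 40 · 46 = 51520.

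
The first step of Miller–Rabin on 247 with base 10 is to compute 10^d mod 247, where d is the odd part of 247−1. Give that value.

103

247 − 1 = 246 = 2^1 · 123, so d = 123.
10^1 ≡ 10 (mod 247)
10^2 ≡ 10^2 = 100 ≡ 100 (mod 247)
10^4 ≡ 100^2 = 10000 ≡ 120 (mod 247)
10^8 ≡ 120^2 = 14400 ≡ 74 (mod 247)
10^16 ≡ 74^2 = 5476 ≡ 42 (mod 247)
10^32 ≡ 42^2 = 1764 ≡ 35 (mod 247)
10^64 ≡ 35^2 = 1225 ≡ 237 (mod 247)
123 = 64 + 32 + 16 + 8 + 2 + 1 in binary powers of 2.
So 10^123 ≡ 237 · 35 · 42 · 74 · 100 · 10 ≡ 103 (mod 247).
Squaring chain: 103; never reaches −1, so base 10 is a Miller–Rabin witness that 247 is composite.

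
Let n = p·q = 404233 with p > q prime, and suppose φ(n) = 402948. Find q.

547

φ(n) = (p−1)(q−1) = n − (p+q) + 1, so p + q = 404233 − 402948 + 1 = 1286.
p and q are the roots of t² − 1286t + 404233 = 0.
Discriminant: 1286² − 4·404233 = 1653796 − 1616932 = 36864; √36864 = 192.
q = (1286 − 192)/2 = 547, p = (1286 + 192)/2 = 739.
Check: 547 · 739 = 404233.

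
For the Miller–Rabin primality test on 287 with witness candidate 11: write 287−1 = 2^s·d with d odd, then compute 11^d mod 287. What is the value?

287 − 1 = 286 = 2^1 · 143, so d = 143.
11^1 ≡ 11 (mod 287)
11^2 ≡ 11^2 = 121 ≡ 121 (mod 287)
11^4 ≡ 121^2 = 14641 ≡ 4 (mod 287)
11^8 ≡ 4^2 = 16 ≡ 16 (mod 287)
11^16 ≡ 16^2 = 256 ≡ 256 (mod 287)
11^32 ≡ 256^2 = 65536 ≡ 100 (mod 287)
11^64 ≡ 100^2 = 10000 ≡ 242 (mod 287)
11^128 ≡ 242^2 = 58564 ≡ 16 (mod 287)
143 = 128 + 8 + 4 + 2 + 1 in binary powers of 2.
So 11^143 ≡ 16 · 16 · 4 · 121 · 11 ≡ 268 (mod 287).
Squaring chain: 268; never reaches −1, so base 11 is a Miller–Rabin witness that 287 is composite.

268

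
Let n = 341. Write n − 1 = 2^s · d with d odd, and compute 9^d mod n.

341 − 1 = 340 = 2^2 · 85, so d = 85.
9^1 ≡ 9 (mod 341)
9^2 ≡ 9^2 = 81 ≡ 81 (mod 341)
9^4 ≡ 81^2 = 6561 ≡ 82 (mod 341)
9^8 ≡ 82^2 = 6724 ≡ 245 (mod 341)
9^16 ≡ 245^2 = 60025 ≡ 9 (mod 341)
9^32 ≡ 9^2 = 81 ≡ 81 (mod 341)
9^64 ≡ 81^2 = 6561 ≡ 82 (mod 341)
85 = 64 + 16 + 4 + 1 in binary powers of 2.
So 9^85 ≡ 82 · 9 · 82 · 9 ≡ 67 (mod 341).
Squaring chain: 67 → 56; never reaches −1, so base 9 is a Miller–Rabin witness that 341 is composite.

67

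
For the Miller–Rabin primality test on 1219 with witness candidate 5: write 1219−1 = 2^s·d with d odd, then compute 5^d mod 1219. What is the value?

1146

1219 − 1 = 1218 = 2^1 · 609, so d = 609.
5^1 ≡ 5 (mod 1219)
5^2 ≡ 5^2 = 25 ≡ 25 (mod 1219)
5^4 ≡ 25^2 = 625 ≡ 625 (mod 1219)
5^8 ≡ 625^2 = 390625 ≡ 545 (mod 1219)
5^16 ≡ 545^2 = 297025 ≡ 808 (mod 1219)
5^32 ≡ 808^2 = 652864 ≡ 699 (mod 1219)
5^64 ≡ 699^2 = 488601 ≡ 1001 (mod 1219)
5^128 ≡ 1001^2 = 1002001 ≡ 1202 (mod 1219)
5^256 ≡ 1202^2 = 1444804 ≡ 289 (mod 1219)
5^512 ≡ 289^2 = 83521 ≡ 629 (mod 1219)
609 = 512 + 64 + 32 + 1 in binary powers of 2.
So 5^609 ≡ 629 · 1001 · 699 · 5 ≡ 1146 (mod 1219).
Squaring chain: 1146; never reaches −1, so base 5 is a Miller–Rabin witness that 1219 is composite.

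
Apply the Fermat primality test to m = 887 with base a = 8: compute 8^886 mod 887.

8^1 ≡ 8 (mod 887)
8^2 ≡ 8^2 = 64 ≡ 64 (mod 887)
8^4 ≡ 64^2 = 4096 ≡ 548 (mod 887)
8^8 ≡ 548^2 = 300304 ≡ 498 (mod 887)
8^16 ≡ 498^2 = 248004 ≡ 531 (mod 887)
8^32 ≡ 531^2 = 281961 ≡ 782 (mod 887)
8^64 ≡ 782^2 = 611524 ≡ 381 (mod 887)
8^128 ≡ 381^2 = 145161 ≡ 580 (mod 887)
8^256 ≡ 580^2 = 336400 ≡ 227 (mod 887)
8^512 ≡ 227^2 = 51529 ≡ 83 (mod 887)
886 = 512 + 256 + 64 + 32 + 16 + 4 + 2 in binary powers of 2.
So 8^886 ≡ 83 · 227 · 381 · 782 · 531 · 548 · 64 ≡ 1 (mod 887).
Since the result is 1, base 8 gives no evidence that 887 is composite.

1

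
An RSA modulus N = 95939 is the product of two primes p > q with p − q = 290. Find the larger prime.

Since p = q + 290, we have 95939 = q(q + 290), so q² + 290q − 95939 = 0.
Discriminant: 290² + 4·95939 = 84100 + 383756 = 467856; √467856 = 684.
q = (−290 + 684)/2 = 197, and p = q + 290 = 487.
Check: 197 · 487 = 95939.

487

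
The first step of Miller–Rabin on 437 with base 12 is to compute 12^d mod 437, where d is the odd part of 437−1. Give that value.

437 − 1 = 436 = 2^2 · 109, so d = 109.
12^1 ≡ 12 (mod 437)
12^2 ≡ 12^2 = 144 ≡ 144 (mod 437)
12^4 ≡ 144^2 = 20736 ≡ 197 (mod 437)
12^8 ≡ 197^2 = 38809 ≡ 353 (mod 437)
12^16 ≡ 353^2 = 124609 ≡ 64 (mod 437)
12^32 ≡ 64^2 = 4096 ≡ 163 (mod 437)
12^64 ≡ 163^2 = 26569 ≡ 349 (mod 437)
109 = 64 + 32 + 8 + 4 + 1 in binary powers of 2.
So 12^109 ≡ 349 · 163 · 353 · 197 · 12 ≡ 278 (mod 437).
Squaring chain: 278 → 372; never reaches −1, so base 12 is a Miller–Rabin witness that 437 is composite.

278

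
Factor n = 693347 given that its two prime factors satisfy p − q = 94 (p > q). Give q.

Since p = q + 94, we have 693347 = q(q + 94), so q² + 94q − 693347 = 0.
Discriminant: 94² + 4·693347 = 8836 + 2773388 = 2782224; √2782224 = 1668.
q = (−94 + 1668)/2 = 787, and p = q + 94 = 881.
Check: 787 · 881 = 693347.

787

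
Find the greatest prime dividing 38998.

37

38998 = 2 · 19499
19499 = 17 · 1147
1147 = 31 · 37
37 is prime.
So 38998 = 2 · 17 · 31 · 37; the largest prime factor is 37.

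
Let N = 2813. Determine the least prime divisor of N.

2813 is odd.
Digit sum 14, not divisible by 3.
Ends in 3: not divisible by 5.
7: 2813 = 7·401 + 6
11: 2813 = 11·255 + 8
13: 2813 = 13·216 + 5
17: 2813 = 17·165 + 8
19: 2813 = 19·148 + 1
23: 2813 = 23·122 + 7
29: 2813 = 29·97

29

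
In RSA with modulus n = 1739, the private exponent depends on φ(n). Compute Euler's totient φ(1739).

Factor: 1739 = 37 · 47.
φ(1739) = (37−1) · (47−1) = 36 · 46 = 1656.

1656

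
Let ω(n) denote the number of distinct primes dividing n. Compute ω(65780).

65780 = 2^2 · 16445
16445 = 5 · 3289
3289 = 11 · 299
299 = 13 · 23
65780 = 2^2 · 5 · 11 · 13 · 23, which has 5 distinct prime factors.

5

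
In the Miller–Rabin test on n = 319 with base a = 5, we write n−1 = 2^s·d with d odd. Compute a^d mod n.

196

319 − 1 = 318 = 2^1 · 159, so d = 159.
5^1 ≡ 5 (mod 319)
5^2 ≡ 5^2 = 25 ≡ 25 (mod 319)
5^4 ≡ 25^2 = 625 ≡ 306 (mod 319)
5^8 ≡ 306^2 = 93636 ≡ 169 (mod 319)
5^16 ≡ 169^2 = 28561 ≡ 170 (mod 319)
5^32 ≡ 170^2 = 28900 ≡ 190 (mod 319)
5^64 ≡ 190^2 = 36100 ≡ 53 (mod 319)
5^128 ≡ 53^2 = 2809 ≡ 257 (mod 319)
159 = 128 + 16 + 8 + 4 + 2 + 1 in binary powers of 2.
So 5^159 ≡ 257 · 170 · 169 · 306 · 25 · 5 ≡ 196 (mod 319).
Squaring chain: 196; never reaches −1, so base 5 is a Miller–Rabin witness that 319 is composite.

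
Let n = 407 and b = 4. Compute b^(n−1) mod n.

4^1 ≡ 4 (mod 407)
4^2 ≡ 4^2 = 16 ≡ 16 (mod 407)
4^4 ≡ 16^2 = 256 ≡ 256 (mod 407)
4^8 ≡ 256^2 = 65536 ≡ 9 (mod 407)
4^16 ≡ 9^2 = 81 ≡ 81 (mod 407)
4^32 ≡ 81^2 = 6561 ≡ 49 (mod 407)
4^64 ≡ 49^2 = 2401 ≡ 366 (mod 407)
4^128 ≡ 366^2 = 133956 ≡ 53 (mod 407)
4^256 ≡ 53^2 = 2809 ≡ 367 (mod 407)
406 = 256 + 128 + 16 + 4 + 2 in binary powers of 2.
So 4^406 ≡ 367 · 53 · 81 · 256 · 16 ≡ 70 (mod 407).
Since 70 ≠ 1, base 4 is a Fermat witness: 407 is composite.

70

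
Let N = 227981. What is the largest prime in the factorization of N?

227981 = 13 · 17537
17537 = 13 · 1349
1349 = 19 · 71
71 is prime.
So 227981 = 13^2 · 19 · 71; the largest prime factor is 71.

71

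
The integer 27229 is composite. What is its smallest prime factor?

27229 is odd.
Digit sum 22, not divisible by 3.
Ends in 9: not divisible by 5.
7: 27229 = 7·3889 + 6
11: 27229 = 11·2475 + 4
13: 27229 = 13·2094 + 7
17: 27229 = 17·1601 + 12
19: 27229 = 19·1433 + 2
23: 27229 = 23·1183 + 20
29: 27229 = 29·938 + 27
31: 27229 = 31·878 + 11
37: 27229 = 37·735 + 34
41: 27229 = 41·664 + 5
43: 27229 = 43·633 + 10
47: 27229 = 47·579 + 16
53: 27229 = 53·513 + 40
59: 27229 = 59·461 + 30
61: 27229 = 61·446 + 23
67: 27229 = 67·406 + 27
71: 27229 = 71·383 + 36
73: 27229 = 73·373

73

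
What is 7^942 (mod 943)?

156

7^1 ≡ 7 (mod 943)
7^2 ≡ 7^2 = 49 ≡ 49 (mod 943)
7^4 ≡ 49^2 = 2401 ≡ 515 (mod 943)
7^8 ≡ 515^2 = 265225 ≡ 242 (mod 943)
7^16 ≡ 242^2 = 58564 ≡ 98 (mod 943)
7^32 ≡ 98^2 = 9604 ≡ 174 (mod 943)
7^64 ≡ 174^2 = 30276 ≡ 100 (mod 943)
7^128 ≡ 100^2 = 10000 ≡ 570 (mod 943)
7^256 ≡ 570^2 = 324900 ≡ 508 (mod 943)
7^512 ≡ 508^2 = 258064 ≡ 625 (mod 943)
942 = 512 + 256 + 128 + 32 + 8 + 4 + 2 in binary powers of 2.
So 7^942 ≡ 625 · 508 · 570 · 174 · 242 · 515 · 49 ≡ 156 (mod 943).
Since 156 ≠ 1, base 7 is a Fermat witness: 943 is composite.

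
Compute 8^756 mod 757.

8^1 ≡ 8 (mod 757)
8^2 ≡ 8^2 = 64 ≡ 64 (mod 757)
8^4 ≡ 64^2 = 4096 ≡ 311 (mod 757)
8^8 ≡ 311^2 = 96721 ≡ 582 (mod 757)
8^16 ≡ 582^2 = 338724 ≡ 345 (mod 757)
8^32 ≡ 345^2 = 119025 ≡ 176 (mod 757)
8^64 ≡ 176^2 = 30976 ≡ 696 (mod 757)
8^128 ≡ 696^2 = 484416 ≡ 693 (mod 757)
8^256 ≡ 693^2 = 480249 ≡ 311 (mod 757)
8^512 ≡ 311^2 = 96721 ≡ 582 (mod 757)
756 = 512 + 128 + 64 + 32 + 16 + 4 in binary powers of 2.
So 8^756 ≡ 582 · 693 · 696 · 176 · 345 · 311 ≡ 1 (mod 757).
Since the result is 1, base 8 gives no evidence that 757 is composite.

1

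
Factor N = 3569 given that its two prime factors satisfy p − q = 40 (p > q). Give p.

83

Since p = q + 40, we have 3569 = q(q + 40), so q² + 40q − 3569 = 0.
Discriminant: 40² + 4·3569 = 1600 + 14276 = 15876; √15876 = 126.
q = (−40 + 126)/2 = 43, and p = q + 40 = 83.
Check: 43 · 83 = 3569.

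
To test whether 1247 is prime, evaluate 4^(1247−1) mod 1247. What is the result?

4^1 ≡ 4 (mod 1247)
4^2 ≡ 4^2 = 16 ≡ 16 (mod 1247)
4^4 ≡ 16^2 = 256 ≡ 256 (mod 1247)
4^8 ≡ 256^2 = 65536 ≡ 692 (mod 1247)
4^16 ≡ 692^2 = 478864 ≡ 16 (mod 1247)
4^32 ≡ 16^2 = 256 ≡ 256 (mod 1247)
4^64 ≡ 256^2 = 65536 ≡ 692 (mod 1247)
4^128 ≡ 692^2 = 478864 ≡ 16 (mod 1247)
4^256 ≡ 16^2 = 256 ≡ 256 (mod 1247)
4^512 ≡ 256^2 = 65536 ≡ 692 (mod 1247)
4^1024 ≡ 692^2 = 478864 ≡ 16 (mod 1247)
1246 = 1024 + 128 + 64 + 16 + 8 + 4 + 2 in binary powers of 2.
So 4^1246 ≡ 16 · 16 · 692 · 16 · 692 · 256 · 16 ≡ 1 (mod 1247).
Since the result is 1, base 4 gives no evidence that 1247 is composite.

1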